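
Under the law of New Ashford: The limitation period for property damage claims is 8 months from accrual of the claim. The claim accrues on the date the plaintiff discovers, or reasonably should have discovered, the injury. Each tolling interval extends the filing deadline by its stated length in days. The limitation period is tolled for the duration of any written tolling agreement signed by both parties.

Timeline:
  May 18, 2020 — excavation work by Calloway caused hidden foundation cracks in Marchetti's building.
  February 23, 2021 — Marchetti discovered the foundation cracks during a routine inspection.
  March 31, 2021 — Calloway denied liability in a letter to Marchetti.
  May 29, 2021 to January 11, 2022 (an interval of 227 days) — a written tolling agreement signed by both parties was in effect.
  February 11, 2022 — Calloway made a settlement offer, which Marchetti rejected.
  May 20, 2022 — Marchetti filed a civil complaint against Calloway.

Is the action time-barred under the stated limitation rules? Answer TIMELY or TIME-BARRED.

Under the discovery rule, the claim accrued on February 23, 2021, when Marchetti discovered the injury — not on the May 18, 2020 date of the underlying act.
Adding the 8 months base period to February 23, 2021 gives a deadline of October 23, 2021, before any tolling.
The written tolling agreement from May 29, 2021 to January 11, 2022 tolled the period for 227 days, extending the deadline to June 7, 2022.
Nothing else in the chronology tolls or restarts the period.
The May 20, 2022 filing precedes the June 7, 2022 deadline; the claim is timely.

TIMELY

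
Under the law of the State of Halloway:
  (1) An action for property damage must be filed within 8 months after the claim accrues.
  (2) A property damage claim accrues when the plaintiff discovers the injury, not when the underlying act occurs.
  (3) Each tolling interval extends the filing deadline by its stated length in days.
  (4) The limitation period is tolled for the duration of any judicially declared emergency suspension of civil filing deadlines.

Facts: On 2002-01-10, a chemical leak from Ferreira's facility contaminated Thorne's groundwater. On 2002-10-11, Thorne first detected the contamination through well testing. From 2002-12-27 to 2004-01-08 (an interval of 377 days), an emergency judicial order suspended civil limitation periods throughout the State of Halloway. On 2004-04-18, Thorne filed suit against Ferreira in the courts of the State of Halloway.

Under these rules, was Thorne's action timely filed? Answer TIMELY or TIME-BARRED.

Under the discovery rule, the claim accrued on 2002-10-11, when Thorne discovered the injury — not on the 2002-01-10 date of the underlying act.
8 months from 2002-10-11 is 2003-06-11.
Because the emergency suspension of filing deadlines ran from 2002-12-27 to 2004-01-08, the deadline is extended by 377 days to 2004-06-22.
Thorne filed on 2004-04-18, before the 2004-06-22 deadline, so the action is timely.

TIMELY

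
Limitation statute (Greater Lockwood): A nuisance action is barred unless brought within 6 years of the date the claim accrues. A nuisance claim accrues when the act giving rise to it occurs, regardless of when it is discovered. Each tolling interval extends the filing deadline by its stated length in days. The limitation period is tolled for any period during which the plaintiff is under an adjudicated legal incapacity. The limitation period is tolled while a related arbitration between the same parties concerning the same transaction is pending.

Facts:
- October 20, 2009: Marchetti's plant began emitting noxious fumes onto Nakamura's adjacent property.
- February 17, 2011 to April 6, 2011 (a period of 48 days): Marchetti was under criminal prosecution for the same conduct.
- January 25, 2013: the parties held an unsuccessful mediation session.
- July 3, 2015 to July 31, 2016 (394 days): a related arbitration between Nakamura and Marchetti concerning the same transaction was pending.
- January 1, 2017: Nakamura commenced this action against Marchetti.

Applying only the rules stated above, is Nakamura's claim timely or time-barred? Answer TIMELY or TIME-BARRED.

The claim accrued on October 20, 2009, the date of the act.
6 years from October 20, 2009 is October 20, 2015.
Because the pending related arbitration ran from July 3, 2015 to July 31, 2016, the deadline is extended by 394 days to November 17, 2016.
The pending criminal prosecution from February 17, 2011 to April 6, 2011 does not toll the period, because no stated rule makes a criminal prosecution a tolling event.
Nothing else in the chronology tolls or restarts the period.
Nakamura filed on January 1, 2017, after the November 17, 2016 deadline, so the action is time-barred.

TIME-BARRED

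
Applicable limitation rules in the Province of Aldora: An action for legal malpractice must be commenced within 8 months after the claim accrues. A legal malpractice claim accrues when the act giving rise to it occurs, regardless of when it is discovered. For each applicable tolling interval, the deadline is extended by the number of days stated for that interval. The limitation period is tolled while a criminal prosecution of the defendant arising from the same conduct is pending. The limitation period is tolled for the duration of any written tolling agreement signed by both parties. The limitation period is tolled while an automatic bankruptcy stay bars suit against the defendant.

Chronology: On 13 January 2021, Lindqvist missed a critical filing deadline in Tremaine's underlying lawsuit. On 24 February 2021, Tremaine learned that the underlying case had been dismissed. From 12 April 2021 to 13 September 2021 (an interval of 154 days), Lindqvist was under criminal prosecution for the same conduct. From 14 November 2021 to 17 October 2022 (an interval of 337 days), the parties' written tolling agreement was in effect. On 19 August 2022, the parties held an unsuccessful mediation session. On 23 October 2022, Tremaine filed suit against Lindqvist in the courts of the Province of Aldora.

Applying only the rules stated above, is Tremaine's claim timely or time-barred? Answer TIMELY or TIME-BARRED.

TIMELY

Accrual is governed by the date of the act, so the period began to run on 13 January 2021; the later discovery on 24 February 2021 is irrelevant under the stated rule.
The untolled deadline — 8 months after 13 January 2021 — is 13 September 2021.
The pending criminal prosecution from 12 April 2021 to 13 September 2021 tolled the period for 154 days, extending the deadline to 14 February 2022.
Because the written tolling agreement ran from 14 November 2021 to 17 October 2022, the deadline is extended by 337 days to 17 January 2023.
None of the other events listed affects the running of the period under the stated rules.
Tremaine filed on 23 October 2022, before the 17 January 2023 deadline, so the action is timely.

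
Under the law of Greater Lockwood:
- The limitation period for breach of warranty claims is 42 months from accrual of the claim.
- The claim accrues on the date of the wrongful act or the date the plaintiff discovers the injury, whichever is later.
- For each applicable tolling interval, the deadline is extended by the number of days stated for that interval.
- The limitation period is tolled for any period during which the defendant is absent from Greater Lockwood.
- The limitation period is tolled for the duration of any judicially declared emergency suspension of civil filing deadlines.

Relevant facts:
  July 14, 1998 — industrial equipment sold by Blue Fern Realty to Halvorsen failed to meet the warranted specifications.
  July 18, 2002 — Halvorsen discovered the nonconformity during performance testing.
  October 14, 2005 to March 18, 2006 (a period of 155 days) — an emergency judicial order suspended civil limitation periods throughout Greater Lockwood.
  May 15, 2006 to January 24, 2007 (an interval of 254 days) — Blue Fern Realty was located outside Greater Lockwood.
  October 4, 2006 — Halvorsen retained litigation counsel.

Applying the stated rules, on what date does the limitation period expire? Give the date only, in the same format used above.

March 3, 2007

Because discovery on July 18, 2002 post-dates the July 14, 1998 act, accrual under the later-of rule falls on July 18, 2002.
42 months from July 18, 2002 is January 18, 2006.
Because the emergency suspension of filing deadlines ran from October 14, 2005 to March 18, 2006, the deadline is extended by 155 days to June 22, 2006.
The period was tolled for 254 days by the defendant's absence from the jurisdiction (May 15, 2006 to January 24, 2007), pushing the deadline to March 3, 2007.
Nothing else in the chronology tolls or restarts the period.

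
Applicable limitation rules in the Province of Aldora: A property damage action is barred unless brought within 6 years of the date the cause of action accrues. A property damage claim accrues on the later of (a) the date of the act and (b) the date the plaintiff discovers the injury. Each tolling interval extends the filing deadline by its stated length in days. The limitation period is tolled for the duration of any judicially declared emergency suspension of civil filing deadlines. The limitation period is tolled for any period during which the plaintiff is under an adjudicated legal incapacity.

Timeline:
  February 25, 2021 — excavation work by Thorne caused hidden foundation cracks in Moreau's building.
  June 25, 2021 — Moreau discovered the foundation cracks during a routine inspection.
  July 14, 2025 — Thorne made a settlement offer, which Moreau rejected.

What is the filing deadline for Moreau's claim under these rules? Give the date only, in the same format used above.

Because discovery on June 25, 2021 post-dates the February 25, 2021 act, accrual under the later-of rule falls on June 25, 2021.
6 years from June 25, 2021 is June 25, 2027.
The other events in the timeline have no effect on the limitation period under the stated rules.

June 25, 2027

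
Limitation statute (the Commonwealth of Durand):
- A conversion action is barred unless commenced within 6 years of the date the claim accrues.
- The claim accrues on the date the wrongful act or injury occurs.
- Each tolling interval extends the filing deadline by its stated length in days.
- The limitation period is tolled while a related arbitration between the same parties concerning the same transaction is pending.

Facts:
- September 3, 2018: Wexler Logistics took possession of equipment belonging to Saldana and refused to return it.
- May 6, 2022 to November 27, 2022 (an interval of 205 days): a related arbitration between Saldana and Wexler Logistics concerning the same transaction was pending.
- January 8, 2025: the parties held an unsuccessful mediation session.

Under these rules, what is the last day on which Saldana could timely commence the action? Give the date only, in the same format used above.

The claim accrued on September 3, 2018, the date of the act.
The untolled deadline — 6 years after September 3, 2018 — is September 3, 2024.
The pending related arbitration from May 6, 2022 to November 27, 2022 tolled the period for 205 days, extending the deadline to March 27, 2025.
None of the other events listed affects the running of the period under the stated rules.

March 27, 2025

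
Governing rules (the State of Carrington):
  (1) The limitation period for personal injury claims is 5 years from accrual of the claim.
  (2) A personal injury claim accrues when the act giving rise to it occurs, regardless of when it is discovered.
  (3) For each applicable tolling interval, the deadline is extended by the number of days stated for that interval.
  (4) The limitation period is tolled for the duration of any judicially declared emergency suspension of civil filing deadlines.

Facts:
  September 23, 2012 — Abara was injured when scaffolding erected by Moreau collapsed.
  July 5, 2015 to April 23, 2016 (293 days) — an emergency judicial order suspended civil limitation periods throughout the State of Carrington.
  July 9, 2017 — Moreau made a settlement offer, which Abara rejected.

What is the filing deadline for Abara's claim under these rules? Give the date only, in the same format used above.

The claim accrued on September 23, 2012, the date of the act.
The untolled deadline — 5 years after September 23, 2012 — is September 23, 2017.
The period was tolled for 293 days by the emergency suspension of filing deadlines (July 5, 2015 to April 23, 2016), pushing the deadline to July 13, 2018.
Nothing else in the chronology tolls or restarts the period.

July 13, 2018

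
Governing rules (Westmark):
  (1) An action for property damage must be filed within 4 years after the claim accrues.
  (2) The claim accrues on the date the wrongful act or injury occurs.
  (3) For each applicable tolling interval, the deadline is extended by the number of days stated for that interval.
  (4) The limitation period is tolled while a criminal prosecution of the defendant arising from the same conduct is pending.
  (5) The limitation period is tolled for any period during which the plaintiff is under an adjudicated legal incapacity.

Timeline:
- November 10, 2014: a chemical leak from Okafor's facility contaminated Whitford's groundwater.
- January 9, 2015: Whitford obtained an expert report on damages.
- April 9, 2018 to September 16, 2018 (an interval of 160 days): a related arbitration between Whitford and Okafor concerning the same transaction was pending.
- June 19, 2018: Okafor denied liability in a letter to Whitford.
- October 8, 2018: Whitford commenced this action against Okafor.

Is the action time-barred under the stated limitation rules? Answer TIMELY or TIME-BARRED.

The claim accrued on November 10, 2014, the date of the act.
The untolled deadline — 4 years after November 10, 2014 — is November 10, 2018.
The pending related arbitration from April 9, 2018 to September 16, 2018 does not toll the period, because no stated rule makes a pending arbitration a tolling event.
The other events in the timeline have no effect on the limitation period under the stated rules.
The October 8, 2018 filing precedes the November 10, 2018 deadline; the claim is timely.

TIMELY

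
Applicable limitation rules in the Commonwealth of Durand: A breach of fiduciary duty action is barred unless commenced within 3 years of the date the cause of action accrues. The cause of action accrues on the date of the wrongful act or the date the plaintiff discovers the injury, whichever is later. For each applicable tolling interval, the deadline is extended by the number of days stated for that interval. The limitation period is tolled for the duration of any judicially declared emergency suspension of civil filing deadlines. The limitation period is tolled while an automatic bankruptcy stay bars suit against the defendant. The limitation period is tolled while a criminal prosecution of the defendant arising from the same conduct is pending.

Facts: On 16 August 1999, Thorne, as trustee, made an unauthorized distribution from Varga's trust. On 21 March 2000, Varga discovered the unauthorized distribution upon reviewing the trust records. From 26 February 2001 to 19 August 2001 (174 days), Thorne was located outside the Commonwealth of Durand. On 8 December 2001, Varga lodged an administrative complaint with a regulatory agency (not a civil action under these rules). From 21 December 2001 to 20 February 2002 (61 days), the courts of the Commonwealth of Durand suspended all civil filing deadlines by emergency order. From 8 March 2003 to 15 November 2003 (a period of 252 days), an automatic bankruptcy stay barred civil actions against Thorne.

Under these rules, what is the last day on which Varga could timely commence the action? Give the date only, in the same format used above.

28 January 2004

Because discovery on 21 March 2000 post-dates the 16 August 1999 act, accrual under the later-of rule falls on 21 March 2000.
Adding the 3 years base period to 21 March 2000 gives a deadline of 21 March 2003, before any tolling.
Because the emergency suspension of filing deadlines ran from 21 December 2001 to 20 February 2002, the deadline is extended by 61 days to 21 May 2003.
The period was tolled for 252 days by the automatic bankruptcy stay (8 March 2003 to 15 November 2003), pushing the deadline to 28 January 2004.
No stated provision tolls the period for the defendant's absence, so the interval from 26 February 2001 to 19 August 2001 has no effect on the deadline.
The other events in the timeline have no effect on the limitation period under the stated rules.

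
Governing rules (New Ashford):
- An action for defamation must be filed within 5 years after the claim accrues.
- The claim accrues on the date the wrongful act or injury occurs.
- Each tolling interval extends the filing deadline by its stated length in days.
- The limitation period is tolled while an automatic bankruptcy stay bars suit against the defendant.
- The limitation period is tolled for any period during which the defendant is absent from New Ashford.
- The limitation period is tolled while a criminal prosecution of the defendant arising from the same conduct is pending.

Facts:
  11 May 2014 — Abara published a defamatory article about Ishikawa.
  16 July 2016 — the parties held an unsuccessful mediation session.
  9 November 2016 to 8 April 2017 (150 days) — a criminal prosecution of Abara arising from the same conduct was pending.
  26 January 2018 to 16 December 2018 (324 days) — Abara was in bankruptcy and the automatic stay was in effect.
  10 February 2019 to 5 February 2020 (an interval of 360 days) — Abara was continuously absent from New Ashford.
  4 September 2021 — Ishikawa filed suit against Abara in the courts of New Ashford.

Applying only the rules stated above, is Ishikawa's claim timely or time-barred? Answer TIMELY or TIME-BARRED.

The claim accrued on 11 May 2014, the date of the act.
The untolled deadline — 5 years after 11 May 2014 — is 11 May 2019.
The period was tolled for 150 days by the pending criminal prosecution (9 November 2016 to 8 April 2017), pushing the deadline to 8 October 2019.
The period was tolled for 324 days by the automatic bankruptcy stay (26 January 2018 to 16 December 2018), pushing the deadline to 27 August 2020.
The period was tolled for 360 days by the defendant's absence from the jurisdiction (10 February 2019 to 5 February 2020), pushing the deadline to 22 August 2021.
Nothing else in the chronology tolls or restarts the period.
The 4 September 2021 filing falls after the 22 August 2021 deadline; the claim is time-barred.

TIME-BARRED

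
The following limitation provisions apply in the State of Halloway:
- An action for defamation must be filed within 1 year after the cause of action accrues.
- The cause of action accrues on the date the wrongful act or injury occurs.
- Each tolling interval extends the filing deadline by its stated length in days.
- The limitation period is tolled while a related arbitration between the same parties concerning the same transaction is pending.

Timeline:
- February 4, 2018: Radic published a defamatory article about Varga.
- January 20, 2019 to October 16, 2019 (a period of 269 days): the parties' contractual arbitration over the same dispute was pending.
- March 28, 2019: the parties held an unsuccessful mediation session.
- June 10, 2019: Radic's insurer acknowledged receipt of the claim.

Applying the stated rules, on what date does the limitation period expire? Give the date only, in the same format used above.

The cause of action accrued on February 4, 2018, the date of the act.
The untolled deadline — 1 year after February 4, 2018 — is February 4, 2019.
Because the pending related arbitration ran from January 20, 2019 to October 16, 2019, the deadline is extended by 269 days to October 31, 2019.
Nothing else in the chronology tolls or restarts the period.

October 31, 2019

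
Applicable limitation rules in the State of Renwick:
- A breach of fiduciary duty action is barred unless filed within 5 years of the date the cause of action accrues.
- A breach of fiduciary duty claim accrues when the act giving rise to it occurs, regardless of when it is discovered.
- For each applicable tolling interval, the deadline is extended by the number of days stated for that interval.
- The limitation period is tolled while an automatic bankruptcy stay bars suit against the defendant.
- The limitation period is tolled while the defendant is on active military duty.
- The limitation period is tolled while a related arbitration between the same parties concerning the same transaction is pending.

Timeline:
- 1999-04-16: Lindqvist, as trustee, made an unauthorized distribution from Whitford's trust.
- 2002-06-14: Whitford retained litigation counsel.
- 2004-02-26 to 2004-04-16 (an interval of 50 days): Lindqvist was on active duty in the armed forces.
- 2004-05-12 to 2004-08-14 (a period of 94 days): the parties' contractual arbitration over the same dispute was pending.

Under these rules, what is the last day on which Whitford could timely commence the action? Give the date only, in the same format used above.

2004-09-07

The claim accrued on 1999-04-16, when the wrongful act occurred.
Adding the 5 years base period to 1999-04-16 gives a deadline of 2004-04-16, before any tolling.
The period was tolled for 50 days by the defendant's active military service (2004-02-26 to 2004-04-16), pushing the deadline to 2004-06-05.
The period was tolled for 94 days by the pending related arbitration (2004-05-12 to 2004-08-14), pushing the deadline to 2004-09-07.
The other events in the timeline have no effect on the limitation period under the stated rules.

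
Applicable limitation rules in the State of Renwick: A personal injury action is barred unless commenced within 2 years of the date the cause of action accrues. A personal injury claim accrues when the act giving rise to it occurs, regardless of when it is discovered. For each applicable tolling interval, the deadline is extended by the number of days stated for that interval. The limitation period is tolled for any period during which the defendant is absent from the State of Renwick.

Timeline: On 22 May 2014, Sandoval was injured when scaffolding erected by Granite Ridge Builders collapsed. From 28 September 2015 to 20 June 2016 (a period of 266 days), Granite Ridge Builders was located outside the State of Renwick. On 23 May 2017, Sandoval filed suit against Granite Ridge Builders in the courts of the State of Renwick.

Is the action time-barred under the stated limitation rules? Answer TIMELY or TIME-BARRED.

TIME-BARRED

The claim accrued on 22 May 2014, when the wrongful act occurred.
Adding the 2 years base period to 22 May 2014 gives a deadline of 22 May 2016, before any tolling.
The defendant's absence from the jurisdiction from 28 September 2015 to 20 June 2016 tolled the period for 266 days, extending the deadline to 12 February 2017.
The 23 May 2017 filing falls after the 12 February 2017 deadline; the claim is time-barred.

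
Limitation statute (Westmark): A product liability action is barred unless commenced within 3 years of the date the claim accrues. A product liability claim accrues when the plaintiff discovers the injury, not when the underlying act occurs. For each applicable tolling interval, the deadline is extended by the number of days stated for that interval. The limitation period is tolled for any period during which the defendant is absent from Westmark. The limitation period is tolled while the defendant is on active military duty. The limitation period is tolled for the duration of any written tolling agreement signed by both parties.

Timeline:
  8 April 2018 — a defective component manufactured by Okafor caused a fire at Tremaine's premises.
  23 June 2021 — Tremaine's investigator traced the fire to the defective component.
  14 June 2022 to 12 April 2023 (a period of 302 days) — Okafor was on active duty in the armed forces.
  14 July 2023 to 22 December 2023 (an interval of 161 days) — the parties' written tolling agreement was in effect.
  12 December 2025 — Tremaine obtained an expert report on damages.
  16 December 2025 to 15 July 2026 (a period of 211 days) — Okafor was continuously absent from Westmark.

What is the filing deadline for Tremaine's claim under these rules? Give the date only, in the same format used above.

Accrual is tied to discovery, so the period began on 23 June 2021 rather than on 8 April 2018 when the act occurred.
3 years from 23 June 2021 is 23 June 2024.
The defendant's active military service from 14 June 2022 to 12 April 2023 tolled the period for 302 days, extending the deadline to 21 April 2025.
The written tolling agreement from 14 July 2023 to 22 December 2023 tolled the period for 161 days, extending the deadline to 29 September 2025.
The defendant's absence from the jurisdiction starting 16 December 2025 came too late — the period had run on 29 September 2025 — and so does not extend the deadline.
Nothing else in the chronology tolls or restarts the period.

29 September 2025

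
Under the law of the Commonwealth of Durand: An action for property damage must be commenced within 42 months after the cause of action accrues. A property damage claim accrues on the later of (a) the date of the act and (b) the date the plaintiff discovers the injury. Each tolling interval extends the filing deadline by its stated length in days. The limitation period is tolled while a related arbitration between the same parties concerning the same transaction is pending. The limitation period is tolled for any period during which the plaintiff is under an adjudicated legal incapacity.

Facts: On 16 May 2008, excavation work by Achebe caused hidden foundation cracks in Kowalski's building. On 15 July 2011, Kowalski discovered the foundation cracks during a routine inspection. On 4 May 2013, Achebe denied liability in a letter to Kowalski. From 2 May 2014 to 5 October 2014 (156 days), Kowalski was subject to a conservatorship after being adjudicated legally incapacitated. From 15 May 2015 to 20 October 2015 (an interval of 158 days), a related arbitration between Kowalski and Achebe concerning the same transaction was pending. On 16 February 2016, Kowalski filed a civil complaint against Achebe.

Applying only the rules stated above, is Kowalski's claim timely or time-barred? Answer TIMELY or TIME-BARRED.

TIME-BARRED

Because discovery on 15 July 2011 post-dates the 16 May 2008 act, accrual under the later-of rule falls on 15 July 2011.
42 months from 15 July 2011 is 15 January 2015.
Because the plaintiff's legal incapacity ran from 2 May 2014 to 5 October 2014, the deadline is extended by 156 days to 20 June 2015.
The pending related arbitration from 15 May 2015 to 20 October 2015 tolled the period for 158 days, extending the deadline to 25 November 2015.
The other events in the timeline have no effect on the limitation period under the stated rules.
Filing on 16 February 2016 missed the 25 November 2015 deadline — the action is time-barred.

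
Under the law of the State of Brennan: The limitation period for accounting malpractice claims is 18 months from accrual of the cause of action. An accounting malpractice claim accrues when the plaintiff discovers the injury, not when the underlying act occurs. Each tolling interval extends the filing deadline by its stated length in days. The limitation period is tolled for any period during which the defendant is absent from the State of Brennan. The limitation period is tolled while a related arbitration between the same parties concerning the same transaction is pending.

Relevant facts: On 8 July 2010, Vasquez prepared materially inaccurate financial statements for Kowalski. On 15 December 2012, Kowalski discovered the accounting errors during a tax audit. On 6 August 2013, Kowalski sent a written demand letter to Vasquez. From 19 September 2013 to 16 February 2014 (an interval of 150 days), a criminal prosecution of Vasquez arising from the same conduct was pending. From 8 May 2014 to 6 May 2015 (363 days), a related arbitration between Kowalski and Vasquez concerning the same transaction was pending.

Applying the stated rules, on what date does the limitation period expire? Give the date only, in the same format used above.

Under the discovery rule, the claim accrued on 15 December 2012, when Kowalski discovered the injury — not on the 8 July 2010 date of the underlying act.
Adding the 18 months base period to 15 December 2012 gives a deadline of 15 June 2014, before any tolling.
The pending related arbitration from 8 May 2014 to 6 May 2015 tolled the period for 363 days, extending the deadline to 13 June 2015.
No stated provision tolls the period for a criminal prosecution, so the interval from 19 September 2013 to 16 February 2014 has no effect on the deadline.
Nothing else in the chronology tolls or restarts the period.

13 June 2015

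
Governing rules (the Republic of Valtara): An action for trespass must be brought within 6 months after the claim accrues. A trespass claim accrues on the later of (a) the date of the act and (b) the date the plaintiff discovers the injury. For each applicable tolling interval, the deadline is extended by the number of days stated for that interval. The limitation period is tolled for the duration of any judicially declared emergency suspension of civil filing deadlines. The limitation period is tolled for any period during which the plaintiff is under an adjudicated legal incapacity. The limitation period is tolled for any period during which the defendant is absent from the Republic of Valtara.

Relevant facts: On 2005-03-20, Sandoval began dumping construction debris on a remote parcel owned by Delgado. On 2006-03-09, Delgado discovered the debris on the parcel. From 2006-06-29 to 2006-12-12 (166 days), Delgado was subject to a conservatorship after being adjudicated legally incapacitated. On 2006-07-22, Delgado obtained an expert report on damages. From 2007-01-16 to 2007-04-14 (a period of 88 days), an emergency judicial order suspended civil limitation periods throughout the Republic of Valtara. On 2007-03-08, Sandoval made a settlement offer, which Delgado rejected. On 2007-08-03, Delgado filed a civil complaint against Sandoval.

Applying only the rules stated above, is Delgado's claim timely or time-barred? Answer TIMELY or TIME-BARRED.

The claim accrued on 2006-03-09 — the later of the 2005-03-20 act and the 2006-03-09 discovery.
The untolled deadline — 6 months after 2006-03-09 — is 2006-09-09.
The period was tolled for 166 days by the plaintiff's legal incapacity (2006-06-29 to 2006-12-12), pushing the deadline to 2007-02-22.
The emergency suspension of filing deadlines from 2007-01-16 to 2007-04-14 tolled the period for 88 days, extending the deadline to 2007-05-21.
The other events in the timeline have no effect on the limitation period under the stated rules.
Delgado filed on 2007-08-03, after the 2007-05-21 deadline, so the action is time-barred.

TIME-BARRED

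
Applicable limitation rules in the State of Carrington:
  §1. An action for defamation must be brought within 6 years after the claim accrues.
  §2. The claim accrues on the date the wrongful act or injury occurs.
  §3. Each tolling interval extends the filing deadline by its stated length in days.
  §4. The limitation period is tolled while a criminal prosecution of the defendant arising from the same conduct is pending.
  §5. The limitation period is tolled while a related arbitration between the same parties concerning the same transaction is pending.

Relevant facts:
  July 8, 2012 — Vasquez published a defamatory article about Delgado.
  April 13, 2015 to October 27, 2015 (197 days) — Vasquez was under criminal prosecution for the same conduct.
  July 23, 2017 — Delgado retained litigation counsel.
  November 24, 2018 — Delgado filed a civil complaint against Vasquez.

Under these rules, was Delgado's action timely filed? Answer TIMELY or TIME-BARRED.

The claim accrued on July 8, 2012, the date of the act.
Adding the 6 years base period to July 8, 2012 gives a deadline of July 8, 2018, before any tolling.
The period was tolled for 197 days by the pending criminal prosecution (April 13, 2015 to October 27, 2015), pushing the deadline to January 21, 2019.
Nothing else in the chronology tolls or restarts the period.
The November 24, 2018 filing precedes the January 21, 2019 deadline; the claim is timely.

TIMELY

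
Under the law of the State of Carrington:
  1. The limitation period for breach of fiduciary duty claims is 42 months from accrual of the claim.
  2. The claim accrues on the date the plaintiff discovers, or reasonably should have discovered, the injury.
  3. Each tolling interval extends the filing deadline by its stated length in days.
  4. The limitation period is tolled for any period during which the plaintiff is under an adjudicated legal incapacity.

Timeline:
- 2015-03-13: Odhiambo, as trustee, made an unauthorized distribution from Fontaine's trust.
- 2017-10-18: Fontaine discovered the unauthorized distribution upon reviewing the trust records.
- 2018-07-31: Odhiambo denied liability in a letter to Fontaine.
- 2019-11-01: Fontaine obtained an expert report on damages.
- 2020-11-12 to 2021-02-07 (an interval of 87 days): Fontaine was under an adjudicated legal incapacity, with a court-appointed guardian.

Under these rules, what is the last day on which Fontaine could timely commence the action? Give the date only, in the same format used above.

The claim did not accrue until Fontaine discovered the injury on 2017-10-18; the 2015-03-13 act date does not start the clock under the stated rule.
The untolled deadline — 42 months after 2017-10-18 — is 2021-04-18.
The period was tolled for 87 days by the plaintiff's legal incapacity (2020-11-12 to 2021-02-07), pushing the deadline to 2021-07-14.
Nothing else in the chronology tolls or restarts the period.

2021-07-14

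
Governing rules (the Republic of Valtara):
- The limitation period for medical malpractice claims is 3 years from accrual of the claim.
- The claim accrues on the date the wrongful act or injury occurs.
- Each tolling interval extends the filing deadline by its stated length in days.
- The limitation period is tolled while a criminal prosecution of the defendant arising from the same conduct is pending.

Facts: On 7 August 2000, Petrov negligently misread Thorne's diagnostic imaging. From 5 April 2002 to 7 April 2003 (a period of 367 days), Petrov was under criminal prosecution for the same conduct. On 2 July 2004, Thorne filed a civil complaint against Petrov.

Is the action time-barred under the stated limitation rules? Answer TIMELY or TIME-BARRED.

TIMELY

The limitation period began to run on 7 August 2000.
3 years from 7 August 2000 is 7 August 2003.
Because the pending criminal prosecution ran from 5 April 2002 to 7 April 2003, the deadline is extended by 367 days to 8 August 2004.
The 2 July 2004 filing precedes the 8 August 2004 deadline; the claim is timely.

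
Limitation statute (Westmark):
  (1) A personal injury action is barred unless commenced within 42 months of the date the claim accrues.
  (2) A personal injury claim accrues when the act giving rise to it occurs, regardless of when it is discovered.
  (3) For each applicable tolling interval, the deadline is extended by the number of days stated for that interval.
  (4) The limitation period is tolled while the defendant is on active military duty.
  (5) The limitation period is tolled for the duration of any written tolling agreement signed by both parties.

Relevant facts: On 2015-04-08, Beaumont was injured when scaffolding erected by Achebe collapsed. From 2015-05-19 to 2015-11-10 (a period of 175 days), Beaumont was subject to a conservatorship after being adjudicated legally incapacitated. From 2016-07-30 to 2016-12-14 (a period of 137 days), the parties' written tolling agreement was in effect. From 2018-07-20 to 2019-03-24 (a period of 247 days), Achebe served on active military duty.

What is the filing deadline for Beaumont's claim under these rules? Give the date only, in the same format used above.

The claim accrued on 2015-04-08, when the wrongful act occurred.
42 months from 2015-04-08 is 2018-10-08.
The period was tolled for 137 days by the written tolling agreement (2016-07-30 to 2016-12-14), pushing the deadline to 2019-02-22.
The defendant's active military service from 2018-07-20 to 2019-03-24 tolled the period for 247 days, extending the deadline to 2019-10-27.
Although the plaintiff's incapacity ran from 2015-05-19 to 2015-11-10, the stated rules do not make that a tolling event, so it is disregarded.

2019-10-27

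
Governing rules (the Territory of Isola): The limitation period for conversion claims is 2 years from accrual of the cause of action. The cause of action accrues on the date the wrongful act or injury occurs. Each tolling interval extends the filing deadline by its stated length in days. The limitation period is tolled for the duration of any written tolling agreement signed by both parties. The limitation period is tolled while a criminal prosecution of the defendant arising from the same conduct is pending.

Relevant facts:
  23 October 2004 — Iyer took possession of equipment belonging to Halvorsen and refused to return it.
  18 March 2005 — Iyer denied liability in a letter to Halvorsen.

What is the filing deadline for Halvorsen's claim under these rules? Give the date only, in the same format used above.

23 October 2006

The limitation period began to run on 23 October 2004.
Adding the 2 years base period to 23 October 2004 gives a deadline of 23 October 2006, before any tolling.
None of the other events listed affects the running of the period under the stated rules.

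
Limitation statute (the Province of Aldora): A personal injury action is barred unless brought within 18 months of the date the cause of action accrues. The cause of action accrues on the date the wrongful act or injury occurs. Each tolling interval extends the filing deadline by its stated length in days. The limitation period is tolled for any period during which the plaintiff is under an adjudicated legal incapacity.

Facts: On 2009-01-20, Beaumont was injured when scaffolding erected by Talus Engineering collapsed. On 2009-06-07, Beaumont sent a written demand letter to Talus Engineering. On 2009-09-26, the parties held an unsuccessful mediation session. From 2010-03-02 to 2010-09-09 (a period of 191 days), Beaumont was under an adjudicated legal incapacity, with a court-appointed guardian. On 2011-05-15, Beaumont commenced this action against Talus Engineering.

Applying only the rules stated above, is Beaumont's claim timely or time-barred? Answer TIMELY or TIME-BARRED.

The cause of action accrued on 2009-01-20, the date of the act.
Adding the 18 months base period to 2009-01-20 gives a deadline of 2010-07-20, before any tolling.
The period was tolled for 191 days by the plaintiff's legal incapacity (2010-03-02 to 2010-09-09), pushing the deadline to 2011-01-27.
The other events in the timeline have no effect on the limitation period under the stated rules.
Beaumont filed on 2011-05-15, after the 2011-01-27 deadline, so the action is time-barred.

TIME-BARRED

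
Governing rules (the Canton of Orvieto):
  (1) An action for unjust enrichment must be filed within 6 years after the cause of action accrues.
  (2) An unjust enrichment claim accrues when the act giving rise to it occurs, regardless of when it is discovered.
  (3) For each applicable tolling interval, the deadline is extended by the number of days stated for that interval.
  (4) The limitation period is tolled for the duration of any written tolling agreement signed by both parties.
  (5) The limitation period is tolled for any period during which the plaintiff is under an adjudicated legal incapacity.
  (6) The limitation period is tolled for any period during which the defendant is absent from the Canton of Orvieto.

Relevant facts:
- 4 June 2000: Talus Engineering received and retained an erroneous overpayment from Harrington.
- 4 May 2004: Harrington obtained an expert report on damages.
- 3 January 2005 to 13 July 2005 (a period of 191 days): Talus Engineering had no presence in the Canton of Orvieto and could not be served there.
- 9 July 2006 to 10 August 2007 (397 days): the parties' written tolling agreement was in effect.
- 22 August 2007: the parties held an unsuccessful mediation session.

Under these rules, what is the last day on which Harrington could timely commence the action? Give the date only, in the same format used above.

The claim accrued on 4 June 2000, when the wrongful act occurred.
The untolled deadline — 6 years after 4 June 2000 — is 4 June 2006.
The period was tolled for 191 days by the defendant's absence from the jurisdiction (3 January 2005 to 13 July 2005), pushing the deadline to 12 December 2006.
The written tolling agreement from 9 July 2006 to 10 August 2007 tolled the period for 397 days, extending the deadline to 13 January 2008.
Nothing else in the chronology tolls or restarts the period.

13 January 2008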